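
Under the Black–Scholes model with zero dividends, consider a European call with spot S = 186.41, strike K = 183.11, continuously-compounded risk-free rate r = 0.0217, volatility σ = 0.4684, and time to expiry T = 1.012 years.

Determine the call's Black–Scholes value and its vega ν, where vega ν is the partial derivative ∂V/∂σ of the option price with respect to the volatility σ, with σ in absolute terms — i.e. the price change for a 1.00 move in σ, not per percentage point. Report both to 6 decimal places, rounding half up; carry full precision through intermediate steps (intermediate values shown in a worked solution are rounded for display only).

σ√T = 0.4684·√1.012 = 0.471202
d₁ = (ln(S/K) + (r+σ²/2)T) / (σ√T) = (ln(186.41/183.11) + (0.0217+0.4684²/2)·1.012) / 0.471202 = (0.017861 + 0.132976) / 0.471202 = 0.320112
d₂ = d₁ − σ√T = 0.320112 − 0.471202 = -0.151090
e^{−rT} = e^{−0.0217·1.012} = 0.978279
N(d₁) = 0.625558,  N(d₂) = 0.439952
Call price V = S·N(d₁) − K·e^{−rT}·N(d₂) = 116.610340 − 78.809857 = 37.800483
φ(d₁) = (1/√(2π))·e^{−d₁²/2} = 0.379017
ν = S·φ(d₁)·√T = 71.075192

price = 37.800483
ν = 71.075192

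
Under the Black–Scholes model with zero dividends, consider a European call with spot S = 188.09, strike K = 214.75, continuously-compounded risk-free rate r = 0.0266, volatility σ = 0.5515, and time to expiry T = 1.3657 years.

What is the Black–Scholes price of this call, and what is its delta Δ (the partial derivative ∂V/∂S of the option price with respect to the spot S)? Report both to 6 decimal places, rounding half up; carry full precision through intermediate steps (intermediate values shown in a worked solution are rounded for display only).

price = 40.974863
Δ = 0.568653

σ√T = 0.5515·√1.3657 = 0.644500
d₁ = (ln(S/K) + (r+σ²/2)T) / (σ√T) = (ln(188.09/214.75) + (0.0266+0.5515²/2)·1.3657) / 0.644500 = (-0.132554 + 0.244018) / 0.644500 = 0.172946
d₂ = d₁ − σ√T = 0.172946 − 0.644500 = -0.471554
e^{−rT} = e^{−0.0266·1.3657} = 0.964324
N(d₁) = 0.568653,  N(d₂) = 0.318623
Call price V = S·N(d₁) − K·e^{−rT}·N(d₂) = 106.957981 − 65.983119 = 40.974863
Δ = N(d₁) = 0.568653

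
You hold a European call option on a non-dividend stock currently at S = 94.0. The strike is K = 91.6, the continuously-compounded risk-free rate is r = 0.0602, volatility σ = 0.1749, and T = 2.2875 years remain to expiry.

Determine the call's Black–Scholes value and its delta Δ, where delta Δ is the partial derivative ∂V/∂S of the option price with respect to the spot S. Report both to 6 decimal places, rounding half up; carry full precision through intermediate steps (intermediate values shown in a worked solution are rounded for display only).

price = 17.916967
Δ = 0.773558

σ√T = 0.1749·√2.2875 = 0.264527
d₁ = (ln(S/K) + (r+σ²/2)T) / (σ√T) = (ln(94.0/91.6) + (0.0602+0.1749²/2)·2.2875) / 0.264527 = (0.025864 + 0.172695) / 0.264527 = 0.750616
d₂ = d₁ − σ√T = 0.750616 − 0.264527 = 0.486089
e^{−rT} = e^{−0.0602·2.2875} = 0.871354
N(d₁) = 0.773558,  N(d₂) = 0.686548
Call price V = S·N(d₁) − K·e^{−rT}·N(d₂) = 72.714459 − 54.797492 = 17.916967
Δ = N(d₁) = 0.773558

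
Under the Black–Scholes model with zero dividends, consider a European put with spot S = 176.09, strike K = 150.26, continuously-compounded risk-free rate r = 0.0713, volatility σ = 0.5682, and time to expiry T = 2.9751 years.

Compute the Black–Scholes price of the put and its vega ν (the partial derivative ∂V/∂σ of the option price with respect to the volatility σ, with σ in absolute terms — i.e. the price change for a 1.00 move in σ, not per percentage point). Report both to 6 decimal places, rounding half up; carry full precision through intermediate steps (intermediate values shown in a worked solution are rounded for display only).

σ√T = 0.5682·√2.9751 = 0.980059
d₁ = (ln(S/K) + (r+σ²/2)T) / (σ√T) = (ln(176.09/150.26) + (0.0713+0.5682²/2)·2.9751) / 0.980059 = (0.158628 + 0.692382) / 0.980059 = 0.868326
d₂ = d₁ − σ√T = 0.868326 − 0.980059 = -0.111733
e^{−rT} = e^{−0.0713·2.9751} = 0.808864
N(−d₁) = 0.192608,  N(−d₂) = 0.544482
Put price V = K·e^{−rT}·N(−d₂) − S·N(−d₁) = 66.176322 − 33.916344 = 32.259979
φ(d₁) = (1/√(2π))·e^{−d₁²/2} = 0.273642
ν = S·φ(d₁)·√T = 83.112963

price = 32.259979
ν = 83.112963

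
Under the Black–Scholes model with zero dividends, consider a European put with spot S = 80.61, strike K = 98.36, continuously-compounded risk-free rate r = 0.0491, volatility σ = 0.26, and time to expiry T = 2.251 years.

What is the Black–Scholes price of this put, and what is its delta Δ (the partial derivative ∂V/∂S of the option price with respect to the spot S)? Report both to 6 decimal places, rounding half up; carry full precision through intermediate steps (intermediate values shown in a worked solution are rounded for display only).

σ√T = 0.26·√2.251 = 0.390087
d₁ = (ln(S/K) + (r+σ²/2)T) / (σ√T) = (ln(80.61/98.36) + (0.0491+0.26²/2)·2.251) / 0.390087 = (-0.199012 + 0.186608) / 0.390087 = -0.031797
d₂ = d₁ − σ√T = -0.031797 − 0.390087 = -0.421884
e^{−rT} = e^{−0.0491·2.251} = 0.895365
N(−d₁) = 0.512683,  N(−d₂) = 0.663445
Put price V = K·e^{−rT}·N(−d₂) − S·N(−d₁) = 58.428330 − 41.327381 = 17.100949
Δ = −N(−d₁) = -0.512683

price = 17.100949
Δ = -0.512683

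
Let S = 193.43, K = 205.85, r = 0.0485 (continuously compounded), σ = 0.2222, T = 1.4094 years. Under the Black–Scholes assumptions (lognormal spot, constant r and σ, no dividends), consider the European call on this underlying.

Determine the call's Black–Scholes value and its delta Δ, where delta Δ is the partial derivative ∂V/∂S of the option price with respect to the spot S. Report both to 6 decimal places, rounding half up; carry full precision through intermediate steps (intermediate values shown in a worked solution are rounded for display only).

price = 20.831176
Δ = 0.561633

σ√T = 0.2222·√1.4094 = 0.263792
d₁ = (ln(S/K) + (r+σ²/2)T) / (σ√T) = (ln(193.43/205.85) + (0.0485+0.2222²/2)·1.4094) / 0.263792 = (-0.062232 + 0.103149) / 0.263792 = 0.155111
d₂ = d₁ − σ√T = 0.155111 − 0.263792 = -0.108681
e^{−rT} = e^{−0.0485·1.4094} = 0.933928
N(d₁) = 0.561633,  N(d₂) = 0.456728
Call price V = S·N(d₁) − K·e^{−rT}·N(d₂) = 108.636655 − 87.805479 = 20.831176
Δ = N(d₁) = 0.561633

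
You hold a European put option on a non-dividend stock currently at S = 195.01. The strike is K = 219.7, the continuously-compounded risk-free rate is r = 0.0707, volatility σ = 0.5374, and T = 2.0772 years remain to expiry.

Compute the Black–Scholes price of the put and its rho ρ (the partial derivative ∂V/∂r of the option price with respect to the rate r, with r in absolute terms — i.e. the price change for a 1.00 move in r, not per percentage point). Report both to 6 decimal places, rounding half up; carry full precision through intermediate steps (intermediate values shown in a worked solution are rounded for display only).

σ√T = 0.5374·√2.0772 = 0.774527
d₁ = (ln(S/K) + (r+σ²/2)T) / (σ√T) = (ln(195.01/219.7) + (0.0707+0.5374²/2)·2.0772) / 0.774527 = (-0.119212 + 0.446804) / 0.774527 = 0.422958
d₂ = d₁ − σ√T = 0.422958 − 0.774527 = -0.351570
e^{−rT} = e^{−0.0707·2.0772} = 0.863417
N(−d₁) = 0.336163,  N(−d₂) = 0.637420
Put price V = K·e^{−rT}·N(−d₂) − S·N(−d₁) = 120.913781 − 65.555164 = 55.358617
ρ = −K·T·e^{−rT}·N(−d₂) = -251.162107

price = 55.358617
ρ = -251.162107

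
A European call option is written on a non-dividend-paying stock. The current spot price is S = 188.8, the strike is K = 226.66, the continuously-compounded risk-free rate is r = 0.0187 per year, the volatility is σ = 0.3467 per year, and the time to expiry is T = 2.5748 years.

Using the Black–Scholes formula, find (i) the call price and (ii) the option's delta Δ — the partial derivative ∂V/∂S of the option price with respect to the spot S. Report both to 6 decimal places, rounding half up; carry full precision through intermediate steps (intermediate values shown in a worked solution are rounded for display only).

price = 32.002696
Δ = 0.514434

σ√T = 0.3467·√2.5748 = 0.556321
d₁ = (ln(S/K) + (r+σ²/2)T) / (σ√T) = (ln(188.8/226.66) + (0.0187+0.3467²/2)·2.5748) / 0.556321 = (-0.182763 + 0.202895) / 0.556321 = 0.036189
d₂ = d₁ − σ√T = 0.036189 − 0.556321 = -0.520132
e^{−rT} = e^{−0.0187·2.5748} = 0.952992
N(d₁) = 0.514434,  N(d₂) = 0.301486
Call price V = S·N(d₁) − K·e^{−rT}·N(d₂) = 97.125149 − 65.122453 = 32.002696
Δ = N(d₁) = 0.514434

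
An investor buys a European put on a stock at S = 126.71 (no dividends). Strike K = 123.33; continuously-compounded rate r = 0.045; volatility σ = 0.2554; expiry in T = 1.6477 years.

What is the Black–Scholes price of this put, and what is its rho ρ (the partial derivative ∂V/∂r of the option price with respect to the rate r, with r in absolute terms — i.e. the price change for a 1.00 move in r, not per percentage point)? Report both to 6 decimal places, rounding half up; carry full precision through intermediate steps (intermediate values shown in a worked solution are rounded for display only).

σ√T = 0.2554·√1.6477 = 0.327839
d₁ = (ln(S/K) + (r+σ²/2)T) / (σ√T) = (ln(126.71/123.33) + (0.045+0.2554²/2)·1.6477) / 0.327839 = (0.027037 + 0.127886) / 0.327839 = 0.472558
d₂ = d₁ − σ√T = 0.472558 − 0.327839 = 0.144720
e^{−rT} = e^{−0.045·1.6477} = 0.928536
N(−d₁) = 0.318264,  N(−d₂) = 0.442466
Put price V = K·e^{−rT}·N(−d₂) − S·N(−d₁) = 50.669569 − 40.327245 = 10.342324
ρ = −K·T·e^{−rT}·N(−d₂) = -83.488248

price = 10.342324
ρ = -83.488248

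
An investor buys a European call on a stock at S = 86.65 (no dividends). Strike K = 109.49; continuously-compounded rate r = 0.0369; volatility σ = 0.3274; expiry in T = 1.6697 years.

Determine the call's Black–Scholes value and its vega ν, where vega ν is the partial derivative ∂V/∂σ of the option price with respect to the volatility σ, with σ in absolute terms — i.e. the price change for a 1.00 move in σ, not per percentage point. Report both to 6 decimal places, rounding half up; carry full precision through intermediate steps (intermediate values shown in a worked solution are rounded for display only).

σ√T = 0.3274·√1.6697 = 0.423056
d₁ = (ln(S/K) + (r+σ²/2)T) / (σ√T) = (ln(86.65/109.49) + (0.0369+0.3274²/2)·1.6697) / 0.423056 = (-0.233956 + 0.151100) / 0.423056 = -0.195851
d₂ = d₁ − σ√T = -0.195851 − 0.423056 = -0.618907
e^{−rT} = e^{−0.0369·1.6697} = 0.940248
N(d₁) = 0.422363,  N(d₂) = 0.267989
Call price V = S·N(d₁) − K·e^{−rT}·N(d₂) = 36.597779 − 27.588826 = 9.008952
φ(d₁) = (1/√(2π))·e^{−d₁²/2} = 0.391364
ν = S·φ(d₁)·√T = 43.819617

price = 9.008952
ν = 43.819617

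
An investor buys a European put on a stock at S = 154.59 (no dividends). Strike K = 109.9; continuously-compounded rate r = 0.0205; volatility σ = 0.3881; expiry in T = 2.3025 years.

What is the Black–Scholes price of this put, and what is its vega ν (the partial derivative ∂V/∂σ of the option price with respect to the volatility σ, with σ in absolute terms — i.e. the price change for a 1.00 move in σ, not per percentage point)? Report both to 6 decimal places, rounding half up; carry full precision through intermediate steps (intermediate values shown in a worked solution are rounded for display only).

price = 11.193098
ν = 59.369622

σ√T = 0.3881·√2.3025 = 0.588903
d₁ = (ln(S/K) + (r+σ²/2)T) / (σ√T) = (ln(154.59/109.9) + (0.0205+0.3881²/2)·2.3025) / 0.588903 = (0.341206 + 0.220604) / 0.588903 = 0.953995
d₂ = d₁ − σ√T = 0.953995 − 0.588903 = 0.365092
e^{−rT} = e^{−0.0205·2.3025} = 0.953895
N(−d₁) = 0.170043,  N(−d₂) = 0.357521
Put price V = K·e^{−rT}·N(−d₂) − S·N(−d₁) = 37.480069 − 26.286971 = 11.193098
φ(d₁) = (1/√(2π))·e^{−d₁²/2} = 0.253095
ν = S·φ(d₁)·√T = 59.369622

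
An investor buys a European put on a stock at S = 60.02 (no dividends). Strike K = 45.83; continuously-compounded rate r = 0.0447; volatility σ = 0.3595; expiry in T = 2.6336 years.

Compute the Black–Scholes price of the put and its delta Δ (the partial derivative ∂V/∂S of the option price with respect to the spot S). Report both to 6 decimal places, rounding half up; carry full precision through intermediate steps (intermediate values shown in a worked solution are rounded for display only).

price = 4.276106
Δ = -0.169577

σ√T = 0.3595·√2.6336 = 0.583410
d₁ = (ln(S/K) + (r+σ²/2)T) / (σ√T) = (ln(60.02/45.83) + (0.0447+0.3595²/2)·2.6336) / 0.583410 = (0.269739 + 0.287905) / 0.583410 = 0.955836
d₂ = d₁ − σ√T = 0.955836 − 0.583410 = 0.372426
e^{−rT} = e^{−0.0447·2.6336} = 0.888943
N(−d₁) = 0.169577,  N(−d₂) = 0.354788
Put price V = K·e^{−rT}·N(−d₂) − S·N(−d₁) = 14.454145 − 10.178039 = 4.276106
Δ = −N(−d₁) = -0.169577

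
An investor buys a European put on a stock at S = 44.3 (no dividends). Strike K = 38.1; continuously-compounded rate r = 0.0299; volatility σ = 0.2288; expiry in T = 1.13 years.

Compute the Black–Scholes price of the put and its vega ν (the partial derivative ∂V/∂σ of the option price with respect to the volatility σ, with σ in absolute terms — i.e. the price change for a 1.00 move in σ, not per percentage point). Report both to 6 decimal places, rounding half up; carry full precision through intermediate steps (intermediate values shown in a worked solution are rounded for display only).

price = 1.263743
ν = 12.750639

σ√T = 0.2288·√1.13 = 0.243218
d₁ = (ln(S/K) + (r+σ²/2)T) / (σ√T) = (ln(44.3/38.1) + (0.0299+0.2288²/2)·1.13) / 0.243218 = (0.150770 + 0.063364) / 0.243218 = 0.880424
d₂ = d₁ − σ√T = 0.880424 − 0.243218 = 0.637207
e^{−rT} = e^{−0.0299·1.13} = 0.966777
N(−d₁) = 0.189315,  N(−d₂) = 0.261995
Put price V = K·e^{−rT}·N(−d₂) − S·N(−d₁) = 9.650386 − 8.386642 = 1.263743
φ(d₁) = (1/√(2π))·e^{−d₁²/2} = 0.270763
ν = S·φ(d₁)·√T = 12.750639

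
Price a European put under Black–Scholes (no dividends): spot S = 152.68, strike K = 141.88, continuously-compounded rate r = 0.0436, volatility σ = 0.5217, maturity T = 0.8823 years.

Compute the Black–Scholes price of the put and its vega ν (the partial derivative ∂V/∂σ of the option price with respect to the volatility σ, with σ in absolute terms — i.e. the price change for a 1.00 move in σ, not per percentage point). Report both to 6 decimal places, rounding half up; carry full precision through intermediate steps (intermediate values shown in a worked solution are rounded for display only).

price = 20.622266
ν = 51.153042

σ√T = 0.5217·√0.8823 = 0.490037
d₁ = (ln(S/K) + (r+σ²/2)T) / (σ√T) = (ln(152.68/141.88) + (0.0436+0.5217²/2)·0.8823) / 0.490037 = (0.073363 + 0.158536) / 0.490037 = 0.473228
d₂ = d₁ − σ√T = 0.473228 − 0.490037 = -0.016810
e^{−rT} = e^{−0.0436·0.8823} = 0.962262
N(−d₁) = 0.318025,  N(−d₂) = 0.506706
Put price V = K·e^{−rT}·N(−d₂) − S·N(−d₁) = 69.178387 − 48.556121 = 20.622266
φ(d₁) = (1/√(2π))·e^{−d₁²/2} = 0.356682
ν = S·φ(d₁)·√T = 51.153042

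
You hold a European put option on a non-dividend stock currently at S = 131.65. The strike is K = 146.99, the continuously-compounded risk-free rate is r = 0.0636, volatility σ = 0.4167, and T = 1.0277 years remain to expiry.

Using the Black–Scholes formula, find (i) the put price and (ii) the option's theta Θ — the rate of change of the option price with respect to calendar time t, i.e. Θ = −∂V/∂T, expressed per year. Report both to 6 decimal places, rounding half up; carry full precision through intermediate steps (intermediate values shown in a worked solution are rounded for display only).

price = 25.672588
Θ = -5.265792

σ√T = 0.4167·√1.0277 = 0.422432
d₁ = (ln(S/K) + (r+σ²/2)T) / (σ√T) = (ln(131.65/146.99) + (0.0636+0.4167²/2)·1.0277) / 0.422432 = (-0.110218 + 0.154586) / 0.422432 = 0.105031
d₂ = d₁ − σ√T = 0.105031 − 0.422432 = -0.317401
e^{−rT} = e^{−0.0636·1.0277} = 0.936729
N(−d₁) = 0.458176,  N(−d₂) = 0.624530
Put price V = K·e^{−rT}·N(−d₂) − S·N(−d₁) = 85.991413 − 60.318825 = 25.672588
φ(d₁) = (1/√(2π))·e^{−d₁²/2} = 0.396748
Θ = −S·φ(d₁)·σ/(2√T) + r·K·e^{−rT}·N(−d₂) = −10.734846 + 5.469054 = -5.265792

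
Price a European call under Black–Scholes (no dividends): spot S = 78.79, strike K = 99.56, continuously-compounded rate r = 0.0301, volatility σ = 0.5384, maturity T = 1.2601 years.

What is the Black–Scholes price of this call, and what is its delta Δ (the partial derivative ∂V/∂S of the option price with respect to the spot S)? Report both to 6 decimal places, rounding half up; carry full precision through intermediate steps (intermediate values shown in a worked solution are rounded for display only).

σ√T = 0.5384·√1.2601 = 0.604376
d₁ = (ln(S/K) + (r+σ²/2)T) / (σ√T) = (ln(78.79/99.56) + (0.0301+0.5384²/2)·1.2601) / 0.604376 = (-0.233974 + 0.220564) / 0.604376 = -0.022188
d₂ = d₁ − σ√T = -0.022188 − 0.604376 = -0.626564
e^{−rT} = e^{−0.0301·1.2601} = 0.962781
N(d₁) = 0.491149,  N(d₂) = 0.265472
Call price V = S·N(d₁) − K·e^{−rT}·N(d₂) = 38.697629 − 25.446723 = 13.250906
Δ = N(d₁) = 0.491149

price = 13.250906
Δ = 0.491149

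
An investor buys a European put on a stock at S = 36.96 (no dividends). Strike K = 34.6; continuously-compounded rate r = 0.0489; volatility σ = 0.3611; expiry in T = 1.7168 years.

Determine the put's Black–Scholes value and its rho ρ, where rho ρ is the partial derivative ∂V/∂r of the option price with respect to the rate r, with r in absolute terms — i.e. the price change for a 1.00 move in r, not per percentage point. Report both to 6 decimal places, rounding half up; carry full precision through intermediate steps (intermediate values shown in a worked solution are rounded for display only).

σ√T = 0.3611·√1.7168 = 0.473137
d₁ = (ln(S/K) + (r+σ²/2)T) / (σ√T) = (ln(36.96/34.6) + (0.0489+0.3611²/2)·1.7168) / 0.473137 = (0.065983 + 0.195881) / 0.473137 = 0.553462
d₂ = d₁ − σ√T = 0.553462 − 0.473137 = 0.080325
e^{−rT} = e^{−0.0489·1.7168} = 0.919476
N(−d₁) = 0.289974,  N(−d₂) = 0.467990
Put price V = K·e^{−rT}·N(−d₂) − S·N(−d₁) = 14.888556 − 10.717422 = 4.171134
ρ = −K·T·e^{−rT}·N(−d₂) = -25.560674

price = 4.171134
ρ = -25.560674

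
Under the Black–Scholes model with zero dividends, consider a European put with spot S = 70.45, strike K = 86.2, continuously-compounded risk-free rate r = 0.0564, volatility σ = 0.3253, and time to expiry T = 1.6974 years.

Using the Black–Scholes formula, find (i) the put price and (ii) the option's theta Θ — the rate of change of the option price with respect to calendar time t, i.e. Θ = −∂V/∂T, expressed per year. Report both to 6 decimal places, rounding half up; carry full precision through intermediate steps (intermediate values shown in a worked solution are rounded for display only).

σ√T = 0.3253·√1.6974 = 0.423815
d₁ = (ln(S/K) + (r+σ²/2)T) / (σ√T) = (ln(70.45/86.2) + (0.0564+0.3253²/2)·1.6974) / 0.423815 = (-0.201767 + 0.185543) / 0.423815 = -0.038281
d₂ = d₁ − σ√T = -0.038281 − 0.423815 = -0.462096
e^{−rT} = e^{−0.0564·1.6974} = 0.908706
N(−d₁) = 0.515268,  N(−d₂) = 0.677994
Put price V = K·e^{−rT}·N(−d₂) − S·N(−d₁) = 53.107574 − 36.300644 = 16.806930
φ(d₁) = (1/√(2π))·e^{−d₁²/2} = 0.398650
Θ = −S·φ(d₁)·σ/(2√T) + r·K·e^{−rT}·N(−d₂) = −3.506185 + 2.995267 = -0.510918

price = 16.806930
Θ = -0.510918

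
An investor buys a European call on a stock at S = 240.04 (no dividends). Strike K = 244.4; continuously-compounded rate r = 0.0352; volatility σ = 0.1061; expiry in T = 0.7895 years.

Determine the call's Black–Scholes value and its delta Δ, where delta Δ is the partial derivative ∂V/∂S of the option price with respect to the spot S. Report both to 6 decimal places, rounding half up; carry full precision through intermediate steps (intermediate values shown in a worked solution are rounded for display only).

price = 10.198141
Δ = 0.560005

σ√T = 0.1061·√0.7895 = 0.094274
d₁ = (ln(S/K) + (r+σ²/2)T) / (σ√T) = (ln(240.04/244.4) + (0.0352+0.1061²/2)·0.7895) / 0.094274 = (-0.018001 + 0.032234) / 0.094274 = 0.150981
d₂ = d₁ − σ√T = 0.150981 − 0.094274 = 0.056707
e^{−rT} = e^{−0.0352·0.7895} = 0.972592
N(d₁) = 0.560005,  N(d₂) = 0.522611
Call price V = S·N(d₁) − K·e^{−rT}·N(d₂) = 134.423481 − 124.225341 = 10.198141
Δ = N(d₁) = 0.560005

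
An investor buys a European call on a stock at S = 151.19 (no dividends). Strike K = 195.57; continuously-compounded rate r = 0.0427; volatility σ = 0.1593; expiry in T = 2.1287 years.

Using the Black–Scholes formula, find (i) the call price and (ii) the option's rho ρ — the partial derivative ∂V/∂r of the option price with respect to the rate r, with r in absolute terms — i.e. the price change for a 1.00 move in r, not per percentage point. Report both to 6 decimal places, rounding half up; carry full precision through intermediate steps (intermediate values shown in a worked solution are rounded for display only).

σ√T = 0.1593·√2.1287 = 0.232420
d₁ = (ln(S/K) + (r+σ²/2)T) / (σ√T) = (ln(151.19/195.57) + (0.0427+0.1593²/2)·2.1287) / 0.232420 = (-0.257381 + 0.117905) / 0.232420 = -0.600104
d₂ = d₁ − σ√T = -0.600104 − 0.232420 = -0.832524
e^{−rT} = e^{−0.0427·2.1287} = 0.913113
N(d₁) = 0.274218,  N(d₂) = 0.202557
Call price V = S·N(d₁) − K·e^{−rT}·N(d₂) = 41.459073 − 36.172058 = 5.287014
ρ = K·T·e^{−rT}·N(d₂) = 76.999461

price = 5.287014
ρ = 76.999461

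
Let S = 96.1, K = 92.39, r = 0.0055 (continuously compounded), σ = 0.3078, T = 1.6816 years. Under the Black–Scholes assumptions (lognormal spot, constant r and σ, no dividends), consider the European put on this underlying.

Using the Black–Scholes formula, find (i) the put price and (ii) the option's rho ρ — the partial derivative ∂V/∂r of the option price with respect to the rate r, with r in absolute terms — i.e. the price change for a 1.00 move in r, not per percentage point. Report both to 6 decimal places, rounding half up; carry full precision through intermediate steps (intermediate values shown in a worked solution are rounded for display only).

σ√T = 0.3078·√1.6816 = 0.399144
d₁ = (ln(S/K) + (r+σ²/2)T) / (σ√T) = (ln(96.1/92.39) + (0.0055+0.3078²/2)·1.6816) / 0.399144 = (0.039371 + 0.088907) / 0.399144 = 0.321381
d₂ = d₁ − σ√T = 0.321381 − 0.399144 = -0.077763
e^{−rT} = e^{−0.0055·1.6816} = 0.990794
N(−d₁) = 0.373961,  N(−d₂) = 0.530992
Put price V = K·e^{−rT}·N(−d₂) − S·N(−d₁) = 48.606692 − 35.937631 = 12.669061
ρ = −K·T·e^{−rT}·N(−d₂) = -81.737013

price = 12.669061
ρ = -81.737013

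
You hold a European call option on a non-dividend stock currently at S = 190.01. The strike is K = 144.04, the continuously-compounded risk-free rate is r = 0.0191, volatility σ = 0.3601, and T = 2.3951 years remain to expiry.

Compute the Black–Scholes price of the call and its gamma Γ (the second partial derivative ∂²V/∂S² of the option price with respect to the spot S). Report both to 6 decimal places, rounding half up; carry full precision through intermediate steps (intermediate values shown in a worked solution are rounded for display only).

price = 67.812179
Γ = 0.002608

σ√T = 0.3601·√2.3951 = 0.557295
d₁ = (ln(S/K) + (r+σ²/2)T) / (σ√T) = (ln(190.01/144.04) + (0.0191+0.3601²/2)·2.3951) / 0.557295 = (0.276986 + 0.201035) / 0.557295 = 0.857752
d₂ = d₁ − σ√T = 0.857752 − 0.557295 = 0.300457
e^{−rT} = e^{−0.0191·2.3951} = 0.955284
N(d₁) = 0.804485,  N(d₂) = 0.618086
Call price V = S·N(d₁) − K·e^{−rT}·N(d₂) = 152.860260 − 85.048081 = 67.812179
φ(d₁) = (1/√(2π))·e^{−d₁²/2} = 0.276151
Γ = φ(d₁) / (S·σ·√T) = 0.002608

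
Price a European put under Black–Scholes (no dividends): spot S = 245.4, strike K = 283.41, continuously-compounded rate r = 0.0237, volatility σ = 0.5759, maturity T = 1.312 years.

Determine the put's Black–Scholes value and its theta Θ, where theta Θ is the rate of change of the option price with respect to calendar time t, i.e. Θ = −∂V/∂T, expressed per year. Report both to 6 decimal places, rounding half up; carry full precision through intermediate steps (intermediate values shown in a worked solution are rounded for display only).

price = 82.831407
Θ = -19.798984

σ√T = 0.5759·√1.312 = 0.659651
d₁ = (ln(S/K) + (r+σ²/2)T) / (σ√T) = (ln(245.4/283.41) + (0.0237+0.5759²/2)·1.312) / 0.659651 = (-0.144005 + 0.248664) / 0.659651 = 0.158658
d₂ = d₁ − σ√T = 0.158658 − 0.659651 = -0.500993
e^{−rT} = e^{−0.0237·1.312} = 0.969384
N(−d₁) = 0.436969,  N(−d₂) = 0.691812
Put price V = K·e^{−rT}·N(−d₂) − S·N(−d₁) = 190.063646 − 107.232239 = 82.831407
φ(d₁) = (1/√(2π))·e^{−d₁²/2} = 0.393953
Θ = −S·φ(d₁)·σ/(2√T) + r·K·e^{−rT}·N(−d₂) = −24.303492 + 4.504508 = -19.798984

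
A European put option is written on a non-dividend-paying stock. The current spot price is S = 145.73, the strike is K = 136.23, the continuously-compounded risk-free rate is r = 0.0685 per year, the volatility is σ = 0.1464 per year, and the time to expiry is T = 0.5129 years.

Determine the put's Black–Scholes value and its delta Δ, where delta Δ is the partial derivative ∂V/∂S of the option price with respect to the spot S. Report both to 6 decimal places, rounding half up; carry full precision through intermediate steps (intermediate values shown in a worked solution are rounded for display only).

price = 1.259728
Δ = -0.151397

σ√T = 0.1464·√0.5129 = 0.104847
d₁ = (ln(S/K) + (r+σ²/2)T) / (σ√T) = (ln(145.73/136.23) + (0.0685+0.1464²/2)·0.5129) / 0.104847 = (0.067411 + 0.040630) / 0.104847 = 1.030461
d₂ = d₁ − σ√T = 1.030461 − 0.104847 = 0.925614
e^{−rT} = e^{−0.0685·0.5129} = 0.965476
N(−d₁) = 0.151397,  N(−d₂) = 0.177323
Put price V = K·e^{−rT}·N(−d₂) − S·N(−d₁) = 23.322788 − 22.063061 = 1.259728
Δ = −N(−d₁) = -0.151397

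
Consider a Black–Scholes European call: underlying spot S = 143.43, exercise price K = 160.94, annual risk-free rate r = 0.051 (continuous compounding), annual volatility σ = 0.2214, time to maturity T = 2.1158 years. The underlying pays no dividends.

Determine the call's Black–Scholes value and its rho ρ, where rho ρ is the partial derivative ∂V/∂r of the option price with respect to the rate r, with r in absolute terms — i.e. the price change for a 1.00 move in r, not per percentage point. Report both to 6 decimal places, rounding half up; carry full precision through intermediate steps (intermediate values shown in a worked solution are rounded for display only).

σ√T = 0.2214·√2.1158 = 0.322044
d₁ = (ln(S/K) + (r+σ²/2)T) / (σ√T) = (ln(143.43/160.94) + (0.051+0.2214²/2)·2.1158) / 0.322044 = (-0.115185 + 0.159762) / 0.322044 = 0.138420
d₂ = d₁ − σ√T = 0.138420 − 0.322044 = -0.183624
e^{−rT} = e^{−0.051·2.1158} = 0.897712
N(d₁) = 0.555046,  N(d₂) = 0.427154
Call price V = S·N(d₁) − K·e^{−rT}·N(d₂) = 79.610228 − 61.714326 = 17.895901
ρ = K·T·e^{−rT}·N(d₂) = 130.575172

price = 17.895901
ρ = 130.575172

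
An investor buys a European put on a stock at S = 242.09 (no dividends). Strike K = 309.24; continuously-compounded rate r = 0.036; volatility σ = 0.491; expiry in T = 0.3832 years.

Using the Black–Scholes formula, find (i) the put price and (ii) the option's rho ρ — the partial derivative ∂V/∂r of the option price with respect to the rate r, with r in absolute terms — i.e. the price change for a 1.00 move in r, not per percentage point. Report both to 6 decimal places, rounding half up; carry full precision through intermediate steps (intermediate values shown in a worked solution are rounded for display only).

price = 73.488613
ρ = -95.736660

σ√T = 0.491·√0.3832 = 0.303944
d₁ = (ln(S/K) + (r+σ²/2)T) / (σ√T) = (ln(242.09/309.24) + (0.036+0.491²/2)·0.3832) / 0.303944 = (-0.244808 + 0.059986) / 0.303944 = -0.608078
d₂ = d₁ − σ√T = -0.608078 − 0.303944 = -0.912022
e^{−rT} = e^{−0.036·0.3832} = 0.986300
N(−d₁) = 0.728432,  N(−d₂) = 0.819121
Put price V = K·e^{−rT}·N(−d₂) − S·N(−d₁) = 249.834708 − 176.346095 = 73.488613
ρ = −K·T·e^{−rT}·N(−d₂) = -95.736660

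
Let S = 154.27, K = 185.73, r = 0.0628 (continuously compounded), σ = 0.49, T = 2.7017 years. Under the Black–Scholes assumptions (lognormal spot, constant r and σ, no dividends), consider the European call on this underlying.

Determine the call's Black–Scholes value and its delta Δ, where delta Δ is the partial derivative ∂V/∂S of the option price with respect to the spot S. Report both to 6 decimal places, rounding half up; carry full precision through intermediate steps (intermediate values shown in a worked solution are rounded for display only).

price = 47.419026
Δ = 0.649115

σ√T = 0.49·√2.7017 = 0.805406
d₁ = (ln(S/K) + (r+σ²/2)T) / (σ√T) = (ln(154.27/185.73) + (0.0628+0.49²/2)·2.7017) / 0.805406 = (-0.185590 + 0.494006) / 0.805406 = 0.382933
d₂ = d₁ − σ√T = 0.382933 − 0.805406 = -0.422473
e^{−rT} = e^{−0.0628·2.7017} = 0.843946
N(d₁) = 0.649115,  N(d₂) = 0.336340
Call price V = S·N(d₁) − K·e^{−rT}·N(d₂) = 100.138998 − 52.719972 = 47.419026
Δ = N(d₁) = 0.649115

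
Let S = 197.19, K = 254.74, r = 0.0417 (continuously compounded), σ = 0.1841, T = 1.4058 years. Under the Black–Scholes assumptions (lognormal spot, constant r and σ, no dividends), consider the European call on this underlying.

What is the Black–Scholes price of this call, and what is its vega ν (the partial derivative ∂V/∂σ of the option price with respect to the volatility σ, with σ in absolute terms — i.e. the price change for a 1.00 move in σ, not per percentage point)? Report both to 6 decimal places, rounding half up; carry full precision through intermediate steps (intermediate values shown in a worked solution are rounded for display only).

σ√T = 0.1841·√1.4058 = 0.218281
d₁ = (ln(S/K) + (r+σ²/2)T) / (σ√T) = (ln(197.19/254.74) + (0.0417+0.1841²/2)·1.4058) / 0.218281 = (-0.256076 + 0.082445) / 0.218281 = -0.795446
d₂ = d₁ − σ√T = -0.795446 − 0.218281 = -1.013727
e^{−rT} = e^{−0.0417·1.4058} = 0.943063
N(d₁) = 0.213177,  N(d₂) = 0.155357
Call price V = S·N(d₁) − K·e^{−rT}·N(d₂) = 42.036391 − 37.322239 = 4.714152
φ(d₁) = (1/√(2π))·e^{−d₁²/2} = 0.290746
ν = S·φ(d₁)·√T = 67.976727

price = 4.714152
ν = 67.976727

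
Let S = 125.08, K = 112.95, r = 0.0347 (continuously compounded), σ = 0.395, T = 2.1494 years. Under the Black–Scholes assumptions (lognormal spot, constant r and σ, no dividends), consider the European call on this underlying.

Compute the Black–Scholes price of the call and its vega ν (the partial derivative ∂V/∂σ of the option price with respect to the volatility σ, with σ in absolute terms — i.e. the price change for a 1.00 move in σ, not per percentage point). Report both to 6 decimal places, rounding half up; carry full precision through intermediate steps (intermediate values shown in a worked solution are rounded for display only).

σ√T = 0.395·√2.1494 = 0.579103
d₁ = (ln(S/K) + (r+σ²/2)T) / (σ√T) = (ln(125.08/112.95) + (0.0347+0.395²/2)·2.1494) / 0.579103 = (0.102008 + 0.242264) / 0.579103 = 0.594493
d₂ = d₁ − σ√T = 0.594493 − 0.579103 = 0.015390
e^{−rT} = e^{−0.0347·2.1494} = 0.928129
N(d₁) = 0.723909,  N(d₂) = 0.506139
Call price V = S·N(d₁) − K·e^{−rT}·N(d₂) = 90.546507 − 53.059720 = 37.486786
φ(d₁) = (1/√(2π))·e^{−d₁²/2} = 0.334322
ν = S·φ(d₁)·√T = 61.307272

price = 37.486786
ν = 61.307272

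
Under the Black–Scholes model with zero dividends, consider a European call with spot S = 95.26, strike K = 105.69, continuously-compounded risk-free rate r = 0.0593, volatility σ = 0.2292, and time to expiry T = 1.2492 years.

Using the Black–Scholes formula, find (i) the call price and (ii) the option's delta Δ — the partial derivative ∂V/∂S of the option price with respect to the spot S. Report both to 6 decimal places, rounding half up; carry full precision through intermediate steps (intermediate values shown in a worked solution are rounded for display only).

σ√T = 0.2292·√1.2492 = 0.256171
d₁ = (ln(S/K) + (r+σ²/2)T) / (σ√T) = (ln(95.26/105.69) + (0.0593+0.2292²/2)·1.2492) / 0.256171 = (-0.103900 + 0.106889) / 0.256171 = 0.011669
d₂ = d₁ − σ√T = 0.011669 − 0.256171 = -0.244503
e^{−rT} = e^{−0.0593·1.2492} = 0.928600
N(d₁) = 0.504655,  N(d₂) = 0.403421
Call price V = S·N(d₁) − K·e^{−rT}·N(d₂) = 48.073435 − 39.593202 = 8.480232
Δ = N(d₁) = 0.504655

price = 8.480232
Δ = 0.504655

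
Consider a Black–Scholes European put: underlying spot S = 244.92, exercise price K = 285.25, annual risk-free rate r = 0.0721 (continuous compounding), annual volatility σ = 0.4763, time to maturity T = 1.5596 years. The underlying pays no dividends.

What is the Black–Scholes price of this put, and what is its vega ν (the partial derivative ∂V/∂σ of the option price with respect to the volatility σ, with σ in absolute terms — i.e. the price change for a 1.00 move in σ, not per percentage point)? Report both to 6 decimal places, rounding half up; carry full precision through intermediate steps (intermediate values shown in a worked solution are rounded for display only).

σ√T = 0.4763·√1.5596 = 0.594822
d₁ = (ln(S/K) + (r+σ²/2)T) / (σ√T) = (ln(244.92/285.25) + (0.0721+0.4763²/2)·1.5596) / 0.594822 = (-0.152434 + 0.289354) / 0.594822 = 0.230186
d₂ = d₁ − σ√T = 0.230186 − 0.594822 = -0.364637
e^{−rT} = e^{−0.0721·1.5596} = 0.893645
N(−d₁) = 0.408974,  N(−d₂) = 0.642309
Put price V = K·e^{−rT}·N(−d₂) − S·N(−d₁) = 163.732255 − 100.165852 = 63.566402
φ(d₁) = (1/√(2π))·e^{−d₁²/2} = 0.388512
ν = S·φ(d₁)·√T = 118.832515

price = 63.566402
ν = 118.832515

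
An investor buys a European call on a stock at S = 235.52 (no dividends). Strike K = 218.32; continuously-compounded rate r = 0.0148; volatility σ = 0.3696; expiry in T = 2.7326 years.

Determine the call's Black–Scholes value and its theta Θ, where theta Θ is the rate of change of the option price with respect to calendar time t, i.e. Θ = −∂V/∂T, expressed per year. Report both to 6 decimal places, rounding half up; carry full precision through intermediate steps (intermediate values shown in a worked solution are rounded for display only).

price = 67.283384
Θ = -10.698366

σ√T = 0.3696·√2.7326 = 0.610970
d₁ = (ln(S/K) + (r+σ²/2)T) / (σ√T) = (ln(235.52/218.32) + (0.0148+0.3696²/2)·2.7326) / 0.610970 = (0.075834 + 0.227085) / 0.610970 = 0.495800
d₂ = d₁ − σ√T = 0.495800 − 0.610970 = -0.115171
e^{−rT} = e^{−0.0148·2.7326} = 0.960364
N(d₁) = 0.689982,  N(d₂) = 0.454155
Call price V = S·N(d₁) − K·e^{−rT}·N(d₂) = 162.504576 − 95.221192 = 67.283384
φ(d₁) = (1/√(2π))·e^{−d₁²/2} = 0.352802
Θ = −S·φ(d₁)·σ/(2√T) − r·K·e^{−rT}·N(d₂) = −9.289092 − 1.409274 = -10.698366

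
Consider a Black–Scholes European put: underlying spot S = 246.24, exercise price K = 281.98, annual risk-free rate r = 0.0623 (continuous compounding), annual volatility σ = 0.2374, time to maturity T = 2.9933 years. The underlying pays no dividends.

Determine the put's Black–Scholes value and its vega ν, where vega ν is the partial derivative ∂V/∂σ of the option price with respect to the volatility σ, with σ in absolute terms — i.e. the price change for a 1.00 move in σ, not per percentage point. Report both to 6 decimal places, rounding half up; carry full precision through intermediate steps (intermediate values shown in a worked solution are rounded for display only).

σ√T = 0.2374·√2.9933 = 0.410729
d₁ = (ln(S/K) + (r+σ²/2)T) / (σ√T) = (ln(246.24/281.98) + (0.0623+0.2374²/2)·2.9933) / 0.410729 = (-0.135529 + 0.270832) / 0.410729 = 0.329420
d₂ = d₁ − σ√T = 0.329420 − 0.410729 = -0.081310
e^{−rT} = e^{−0.0623·2.9933} = 0.829873
N(−d₁) = 0.370919,  N(−d₂) = 0.532402
Put price V = K·e^{−rT}·N(−d₂) − S·N(−d₁) = 124.586135 − 91.335135 = 33.251000
φ(d₁) = (1/√(2π))·e^{−d₁²/2} = 0.377873
ν = S·φ(d₁)·√T = 160.982817

price = 33.251000
ν = 160.982817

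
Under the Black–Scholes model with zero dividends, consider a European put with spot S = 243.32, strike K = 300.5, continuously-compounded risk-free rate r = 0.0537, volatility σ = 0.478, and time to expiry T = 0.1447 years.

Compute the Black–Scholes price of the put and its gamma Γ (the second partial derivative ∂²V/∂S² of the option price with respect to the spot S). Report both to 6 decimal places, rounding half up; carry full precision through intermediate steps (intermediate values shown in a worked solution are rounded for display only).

σ√T = 0.478·√0.1447 = 0.181829
d₁ = (ln(S/K) + (r+σ²/2)T) / (σ√T) = (ln(243.32/300.5) + (0.0537+0.478²/2)·0.1447) / 0.181829 = (-0.211070 + 0.024301) / 0.181829 = -1.027171
d₂ = d₁ − σ√T = -1.027171 − 0.181829 = -1.209000
e^{−rT} = e^{−0.0537·0.1447} = 0.992260
N(−d₁) = 0.847830,  N(−d₂) = 0.886669
Put price V = K·e^{−rT}·N(−d₂) − S·N(−d₁) = 264.381548 − 206.294016 = 58.087532
φ(d₁) = (1/√(2π))·e^{−d₁²/2} = 0.235398
Γ = φ(d₁) / (S·σ·√T) = 0.005321

price = 58.087532
Γ = 0.005321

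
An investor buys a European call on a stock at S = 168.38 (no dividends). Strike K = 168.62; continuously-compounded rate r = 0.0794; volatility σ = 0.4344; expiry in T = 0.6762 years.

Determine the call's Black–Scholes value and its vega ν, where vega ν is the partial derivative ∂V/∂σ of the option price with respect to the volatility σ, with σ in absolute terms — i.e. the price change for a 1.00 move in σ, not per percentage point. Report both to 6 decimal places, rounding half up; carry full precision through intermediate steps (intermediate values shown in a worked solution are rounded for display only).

price = 27.793794
ν = 52.397785

σ√T = 0.4344·√0.6762 = 0.357213
d₁ = (ln(S/K) + (r+σ²/2)T) / (σ√T) = (ln(168.38/168.62) + (0.0794+0.4344²/2)·0.6762) / 0.357213 = (-0.001424 + 0.117491) / 0.357213 = 0.324922
d₂ = d₁ − σ√T = 0.324922 − 0.357213 = -0.032291
e^{−rT} = e^{−0.0794·0.6762} = 0.947726
N(d₁) = 0.627380,  N(d₂) = 0.487120
Call price V = S·N(d₁) − K·e^{−rT}·N(d₂) = 105.638263 − 77.844468 = 27.793794
φ(d₁) = (1/√(2π))·e^{−d₁²/2} = 0.378429
ν = S·φ(d₁)·√T = 52.397785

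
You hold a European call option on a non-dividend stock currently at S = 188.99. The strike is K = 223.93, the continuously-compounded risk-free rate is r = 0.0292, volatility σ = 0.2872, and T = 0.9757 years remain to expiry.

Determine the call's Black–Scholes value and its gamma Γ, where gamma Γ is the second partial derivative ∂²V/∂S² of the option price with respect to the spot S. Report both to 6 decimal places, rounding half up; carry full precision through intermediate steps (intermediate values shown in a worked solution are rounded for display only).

price = 11.365461
Γ = 0.006985

σ√T = 0.2872·√0.9757 = 0.283689
d₁ = (ln(S/K) + (r+σ²/2)T) / (σ√T) = (ln(188.99/223.93) + (0.0292+0.2872²/2)·0.9757) / 0.283689 = (-0.169639 + 0.068730) / 0.283689 = -0.355704
d₂ = d₁ − σ√T = -0.355704 − 0.283689 = -0.639393
e^{−rT} = e^{−0.0292·0.9757} = 0.971912
N(d₁) = 0.361031,  N(d₂) = 0.261284
Call price V = S·N(d₁) − K·e^{−rT}·N(d₂) = 68.231301 − 56.865840 = 11.365461
φ(d₁) = (1/√(2π))·e^{−d₁²/2} = 0.374486
Γ = φ(d₁) / (S·σ·√T) = 0.006985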